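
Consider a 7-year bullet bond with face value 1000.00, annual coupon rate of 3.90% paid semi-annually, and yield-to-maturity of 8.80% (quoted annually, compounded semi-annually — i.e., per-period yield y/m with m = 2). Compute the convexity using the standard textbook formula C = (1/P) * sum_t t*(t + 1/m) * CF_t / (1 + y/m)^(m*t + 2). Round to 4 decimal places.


Coupon per period c = face * coupon_rate / m = 19.500000
Periods per year m = 2; per-period yield y/m = 0.044000
Number of cashflows N = 14
Cashflows (t years, CF_t, discount factor 1/(1+y/m)^(m*t), PV):
  t = 0.5000: CF_t = 19.500000, DF = 0.957854, PV = 18.678161
  t = 1.0000: CF_t = 19.500000, DF = 0.917485, PV = 17.890959
  t = 1.5000: CF_t = 19.500000, DF = 0.878817, PV = 17.136934
  t = 2.0000: CF_t = 19.500000, DF = 0.841779, PV = 16.414687
  t = 2.5000: CF_t = 19.500000, DF = 0.806302, PV = 15.722881
  t = 3.0000: CF_t = 19.500000, DF = 0.772320, PV = 15.060231
  t = 3.5000: CF_t = 19.500000, DF = 0.739770, PV = 14.425508
  t = 4.0000: CF_t = 19.500000, DF = 0.708592, PV = 13.817537
  t = 4.5000: CF_t = 19.500000, DF = 0.678728, PV = 13.235188
  t = 5.0000: CF_t = 19.500000, DF = 0.650122, PV = 12.677383
  t = 5.5000: CF_t = 19.500000, DF = 0.622722, PV = 12.143088
  t = 6.0000: CF_t = 19.500000, DF = 0.596477, PV = 11.631310
  t = 6.5000: CF_t = 19.500000, DF = 0.571339, PV = 11.141101
  t = 7.0000: CF_t = 1019.500000, DF = 0.547259, PV = 557.930687
Price P = sum_t PV_t = 747.905654
Convexity numerator sum_t t*(t + 1/m) * CF_t / (1+y/m)^(m*t + 2):
  t = 0.5000: term = 8.568467
  t = 1.0000: term = 24.622031
  t = 1.5000: term = 47.168642
  t = 2.0000: term = 75.301153
  t = 2.5000: term = 108.191311
  t = 3.0000: term = 145.084134
  t = 3.5000: term = 185.292636
  t = 4.0000: term = 228.192901
  t = 4.5000: term = 273.219470
  t = 5.0000: term = 319.861022
  t = 5.5000: term = 367.656348
  t = 6.0000: term = 416.190571
  t = 6.5000: term = 465.091635
  t = 7.0000: term = 26874.386258
Convexity = (1/P) * sum = 29538.826578 / 747.905654 = 39.495391

Answer: Convexity = 39.4954


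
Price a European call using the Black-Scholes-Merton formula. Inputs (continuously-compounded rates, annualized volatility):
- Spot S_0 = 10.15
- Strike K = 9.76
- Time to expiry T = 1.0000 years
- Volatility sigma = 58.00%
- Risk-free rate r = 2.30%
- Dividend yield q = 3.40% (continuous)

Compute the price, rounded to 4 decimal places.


d1 = (ln(S/K) + (r - q + 0.5*sigma^2) * T) / (sigma * sqrt(T)) = 0.33858846
d2 = d1 - sigma * sqrt(T) = -0.24141154
exp(-rT) = 0.97726248; exp(-qT) = 0.96657150
C = S_0 * exp(-qT) * N(d1) - K * exp(-rT) * N(d2)
N(d1) = 0.63254011; N(d2) = 0.40461808
C = 10.1500 * 0.96657150 * 0.63254011 - 9.7600 * 0.97726248 * 0.40461808 = 2.3464

Answer: Price = 2.3464


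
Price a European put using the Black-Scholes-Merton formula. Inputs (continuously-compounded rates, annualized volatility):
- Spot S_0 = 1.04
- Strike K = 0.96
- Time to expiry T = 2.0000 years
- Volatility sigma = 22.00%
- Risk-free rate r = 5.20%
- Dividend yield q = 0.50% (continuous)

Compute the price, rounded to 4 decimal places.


Answer: Price = 0.0525

Derivation:
d1 = (ln(S/K) + (r - q + 0.5*sigma^2) * T) / (sigma * sqrt(T)) = 0.71495794
d2 = d1 - sigma * sqrt(T) = 0.40383096
exp(-rT) = 0.90122530; exp(-qT) = 0.99004983
P = K * exp(-rT) * N(-d2) - S_0 * exp(-qT) * N(-d1)
N(-d1) = 0.23731752; N(-d2) = 0.34316852
P = 0.9600 * 0.90122530 * 0.34316852 - 1.0400 * 0.99004983 * 0.23731752 = 0.0525


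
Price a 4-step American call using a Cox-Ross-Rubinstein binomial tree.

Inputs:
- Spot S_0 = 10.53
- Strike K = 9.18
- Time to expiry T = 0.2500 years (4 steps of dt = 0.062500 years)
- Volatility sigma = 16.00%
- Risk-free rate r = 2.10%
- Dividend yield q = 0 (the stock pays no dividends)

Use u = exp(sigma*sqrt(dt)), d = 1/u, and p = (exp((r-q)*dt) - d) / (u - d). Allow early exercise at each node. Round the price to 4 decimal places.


Answer: Price = V(0,0) = 1.4103

Derivation:
dt = T/N = 0.062500
u = exp(sigma*sqrt(dt)) = 1.040811; d = 1/u = 0.960789
p = (exp((r-q)*dt) - d) / (u - d) = 0.506414
Discount per step: exp(-r*dt) = 0.998688
Stock lattice S(k, i) with i counting down-moves:
  k=0: S(0,0) = 10.5300
  k=1: S(1,0) = 10.9597; S(1,1) = 10.1171
  k=2: S(2,0) = 11.4070; S(2,1) = 10.5300; S(2,2) = 9.7204
  k=3: S(3,0) = 11.8725; S(3,1) = 10.9597; S(3,2) = 10.1171; S(3,3) = 9.3393
  k=4: S(4,0) = 12.3571; S(4,1) = 11.4070; S(4,2) = 10.5300; S(4,3) = 9.7204; S(4,4) = 8.9731
Terminal payoffs V(N, i) = max(S_T - K, 0):
  V(4,0) = 3.177069; V(4,1) = 2.227013; V(4,2) = 1.350000; V(4,3) = 0.540415; V(4,4) = 0.000000
Backward induction: V(k, i) = exp(-r*dt) * [p * V(k+1, i) + (1-p) * V(k+1, i+1)]; then take max(V_cont, immediate exercise) for American.
  V(3,0) = exp(-r*dt) * [p*3.177069 + (1-p)*2.227013] = 2.704583; exercise = 2.692542; V(3,0) = max -> 2.704583
  V(3,1) = exp(-r*dt) * [p*2.227013 + (1-p)*1.350000] = 1.791778; exercise = 1.779737; V(3,1) = max -> 1.791778
  V(3,2) = exp(-r*dt) * [p*1.350000 + (1-p)*0.540415] = 0.949154; exercise = 0.937113; V(3,2) = max -> 0.949154
  V(3,3) = exp(-r*dt) * [p*0.540415 + (1-p)*0.000000] = 0.273315; exercise = 0.159272; V(3,3) = max -> 0.273315
  V(2,0) = exp(-r*dt) * [p*2.704583 + (1-p)*1.791778] = 2.251079; exercise = 2.227013; V(2,0) = max -> 2.251079
  V(2,1) = exp(-r*dt) * [p*1.791778 + (1-p)*0.949154] = 1.374066; exercise = 1.350000; V(2,1) = max -> 1.374066
  V(2,2) = exp(-r*dt) * [p*0.949154 + (1-p)*0.273315] = 0.614762; exercise = 0.540415; V(2,2) = max -> 0.614762
  V(1,0) = exp(-r*dt) * [p*2.251079 + (1-p)*1.374066] = 1.815813; exercise = 1.779737; V(1,0) = max -> 1.815813
  V(1,1) = exp(-r*dt) * [p*1.374066 + (1-p)*0.614762] = 0.997973; exercise = 0.937113; V(1,1) = max -> 0.997973
  V(0,0) = exp(-r*dt) * [p*1.815813 + (1-p)*0.997973] = 1.410286; exercise = 1.350000; V(0,0) = max -> 1.410286


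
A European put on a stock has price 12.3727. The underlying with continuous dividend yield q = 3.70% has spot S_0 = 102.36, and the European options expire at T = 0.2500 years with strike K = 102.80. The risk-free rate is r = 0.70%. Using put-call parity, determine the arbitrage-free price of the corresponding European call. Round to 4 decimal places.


Put-call parity: C - P = S_0 * exp(-qT) - K * exp(-rT).
S_0 * exp(-qT) = 102.3600 * 0.99079265 = 101.41753562
K * exp(-rT) = 102.8000 * 0.99825153 = 102.62025732
C = P + S*exp(-qT) - K*exp(-rT)
C = 12.3727 + 101.41753562 - 102.62025732 = 11.1700

Answer: Call price = 11.1700


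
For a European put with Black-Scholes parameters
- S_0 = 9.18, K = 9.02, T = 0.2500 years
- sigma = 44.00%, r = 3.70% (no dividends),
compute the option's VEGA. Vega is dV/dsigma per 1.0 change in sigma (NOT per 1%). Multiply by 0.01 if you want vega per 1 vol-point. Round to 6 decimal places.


d1 = 0.2319675934; d2 = 0.0119675934
phi(d1) = 0.3883520461; exp(-qT) = 1.0000000000; exp(-rT) = 0.9907926496
Vega = S * exp(-qT) * phi(d1) * sqrt(T) = 9.1800 * 1.0000000000 * 0.3883520461 * 0.5000000000 = 1.782536

Answer: Vega = 1.782536


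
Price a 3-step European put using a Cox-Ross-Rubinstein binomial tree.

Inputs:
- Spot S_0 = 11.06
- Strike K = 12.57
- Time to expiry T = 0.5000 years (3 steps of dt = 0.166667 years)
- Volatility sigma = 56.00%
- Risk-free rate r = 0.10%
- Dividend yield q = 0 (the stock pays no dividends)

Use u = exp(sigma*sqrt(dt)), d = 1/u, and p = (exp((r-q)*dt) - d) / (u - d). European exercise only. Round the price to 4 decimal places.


Answer: Price = V(0,0) = 2.7589

Derivation:
dt = T/N = 0.166667
u = exp(sigma*sqrt(dt)) = 1.256863; d = 1/u = 0.795632
p = (exp((r-q)*dt) - d) / (u - d) = 0.443454
Discount per step: exp(-r*dt) = 0.999833
Stock lattice S(k, i) with i counting down-moves:
  k=0: S(0,0) = 11.0600
  k=1: S(1,0) = 13.9009; S(1,1) = 8.7997
  k=2: S(2,0) = 17.4715; S(2,1) = 11.0600; S(2,2) = 7.0013
  k=3: S(3,0) = 21.9593; S(3,1) = 13.9009; S(3,2) = 8.7997; S(3,3) = 5.5705
Terminal payoffs V(N, i) = max(K - S_T, 0):
  V(3,0) = 0.000000; V(3,1) = 0.000000; V(3,2) = 3.770315; V(3,3) = 6.999539
Backward induction: V(k, i) = exp(-r*dt) * [p * V(k+1, i) + (1-p) * V(k+1, i+1)].
  V(2,0) = exp(-r*dt) * [p*0.000000 + (1-p)*0.000000] = 0.000000
  V(2,1) = exp(-r*dt) * [p*0.000000 + (1-p)*3.770315] = 2.098003
  V(2,2) = exp(-r*dt) * [p*3.770315 + (1-p)*6.999539] = 5.566598
  V(1,0) = exp(-r*dt) * [p*0.000000 + (1-p)*2.098003] = 1.167440
  V(1,1) = exp(-r*dt) * [p*2.098003 + (1-p)*5.566598] = 4.027763
  V(0,0) = exp(-r*dt) * [p*1.167440 + (1-p)*4.027763] = 2.758881


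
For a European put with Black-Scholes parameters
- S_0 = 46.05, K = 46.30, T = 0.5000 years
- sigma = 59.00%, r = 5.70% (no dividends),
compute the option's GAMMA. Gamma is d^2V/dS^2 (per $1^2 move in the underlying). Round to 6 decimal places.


d1 = 0.2639325237; d2 = -0.1532604772
phi(d1) = 0.3852862472; exp(-qT) = 1.0000000000; exp(-rT) = 0.9719022941
Gamma = exp(-qT) * phi(d1) / (S * sigma * sqrt(T)) = 1.0000000000 * 0.3852862472 / (46.0500 * 0.5900 * 0.7071067812) = 0.020055

Answer: Gamma = 0.020055


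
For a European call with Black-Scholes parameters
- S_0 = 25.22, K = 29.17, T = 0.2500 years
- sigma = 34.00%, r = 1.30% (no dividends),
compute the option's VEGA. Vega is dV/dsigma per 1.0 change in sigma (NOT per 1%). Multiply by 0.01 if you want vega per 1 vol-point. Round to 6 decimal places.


d1 = -0.7517850197; d2 = -0.9217850197
phi(d1) = 0.3007340706; exp(-qT) = 1.0000000000; exp(-rT) = 0.9967552755
Vega = S * exp(-qT) * phi(d1) * sqrt(T) = 25.2200 * 1.0000000000 * 0.3007340706 * 0.5000000000 = 3.792257

Answer: Vega = 3.792257


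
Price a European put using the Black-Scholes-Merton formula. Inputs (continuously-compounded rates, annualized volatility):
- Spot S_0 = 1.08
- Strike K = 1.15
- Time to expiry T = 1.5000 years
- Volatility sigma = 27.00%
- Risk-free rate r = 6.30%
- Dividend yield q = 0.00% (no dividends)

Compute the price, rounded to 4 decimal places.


d1 = (ln(S/K) + (r - q + 0.5*sigma^2) * T) / (sigma * sqrt(T)) = 0.26120058
d2 = d1 - sigma * sqrt(T) = -0.06948054
exp(-rT) = 0.90982773; exp(-qT) = 1.00000000
P = K * exp(-rT) * N(-d2) - S_0 * exp(-qT) * N(-d1)
N(-d1) = 0.39696892; N(-d2) = 0.52769644
P = 1.1500 * 0.90982773 * 0.52769644 - 1.0800 * 1.00000000 * 0.39696892 = 0.1234

Answer: Price = 0.1234


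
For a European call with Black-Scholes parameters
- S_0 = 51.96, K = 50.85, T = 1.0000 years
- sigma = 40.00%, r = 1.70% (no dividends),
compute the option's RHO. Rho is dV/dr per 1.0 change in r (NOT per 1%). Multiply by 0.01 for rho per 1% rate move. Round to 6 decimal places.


d1 = 0.2964851733; d2 = -0.1035148267
phi(d1) = 0.3817878229; exp(-qT) = 1.0000000000; exp(-rT) = 0.9831436846
N(d2) = 0.4587771913
Rho = K*T*exp(-rT)*N(d2) = 50.8500 * 1.0000 * 0.9831436846 * 0.4587771913 = 22.935582

Answer: Rho = 22.935582


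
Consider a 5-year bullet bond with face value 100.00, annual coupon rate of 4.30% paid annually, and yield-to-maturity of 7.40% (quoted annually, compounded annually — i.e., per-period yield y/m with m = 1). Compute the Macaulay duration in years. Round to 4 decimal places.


Coupon per period c = face * coupon_rate / m = 4.300000
Periods per year m = 1; per-period yield y/m = 0.074000
Number of cashflows N = 5
Cashflows (t years, CF_t, discount factor 1/(1+y/m)^(m*t), PV):
  t = 1.0000: CF_t = 4.300000, DF = 0.931099, PV = 4.003724
  t = 2.0000: CF_t = 4.300000, DF = 0.866945, PV = 3.727863
  t = 3.0000: CF_t = 4.300000, DF = 0.807211, PV = 3.471008
  t = 4.0000: CF_t = 4.300000, DF = 0.751593, PV = 3.231851
  t = 5.0000: CF_t = 104.300000, DF = 0.699808, PV = 72.989922
Price P = sum_t PV_t = 87.424368
Macaulay numerator sum_t t * PV_t:
  t * PV_t at t = 1.0000: 4.003724
  t * PV_t at t = 2.0000: 7.455725
  t * PV_t at t = 3.0000: 10.413024
  t * PV_t at t = 4.0000: 12.927404
  t * PV_t at t = 5.0000: 364.949612
Macaulay duration D = (sum_t t * PV_t) / P = 399.749489 / 87.424368 = 4.572518

Answer: Macaulay duration = 4.5725 years


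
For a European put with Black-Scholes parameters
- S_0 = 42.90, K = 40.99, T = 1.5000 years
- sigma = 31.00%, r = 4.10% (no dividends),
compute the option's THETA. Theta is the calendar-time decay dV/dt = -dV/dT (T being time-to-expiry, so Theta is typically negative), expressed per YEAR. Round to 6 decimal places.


d1 = 0.4717735456; d2 = 0.0921026354
phi(d1) = 0.3569271169; exp(-qT) = 1.0000000000; exp(-rT) = 0.9403529457
Theta = -S*exp(-qT)*phi(d1)*sigma/(2*sqrt(T)) + r*K*exp(-rT)*N(-d2) - q*S*exp(-qT)*N(-d1)
N(-d1) = 0.3185442177; N(-d2) = 0.4633082473; sqrt(T) = 1.2247448714
Term 1 = -42.9000 * 1.0000000000 * 0.3569271169 * 0.3100 / (2 * 1.2247448714) = -1.9378622595
Term 2 = 0.0410 * 40.9900 * 0.9403529457 * 0.4633082473 = 0.7321881494
Term 3 = 0 (no dividend yield, q = 0)
Theta = -1.9378622595 + (0.7321881494) + (0.0000000000) = -1.205674

Answer: Theta = -1.205674


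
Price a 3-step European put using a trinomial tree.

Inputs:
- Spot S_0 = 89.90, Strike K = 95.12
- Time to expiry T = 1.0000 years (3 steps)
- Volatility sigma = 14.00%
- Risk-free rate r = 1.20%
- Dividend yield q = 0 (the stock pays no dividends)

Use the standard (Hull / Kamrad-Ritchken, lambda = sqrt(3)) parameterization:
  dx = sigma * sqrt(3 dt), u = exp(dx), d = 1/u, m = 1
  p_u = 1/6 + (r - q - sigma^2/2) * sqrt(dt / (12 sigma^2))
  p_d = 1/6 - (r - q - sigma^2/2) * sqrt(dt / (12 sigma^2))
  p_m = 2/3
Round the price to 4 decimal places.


dt = T/N = 0.333333; dx = sigma*sqrt(3*dt) = 0.140000
u = exp(dx) = 1.150274; d = 1/u = 0.869358
p_u = 0.169286, p_m = 0.666667, p_d = 0.164048
Discount per step: exp(-r*dt) = 0.996008
Stock lattice S(k, j) with j the centered position index:
  k=0: S(0,+0) = 89.9000
  k=1: S(1,-1) = 78.1553; S(1,+0) = 89.9000; S(1,+1) = 103.4096
  k=2: S(2,-2) = 67.9450; S(2,-1) = 78.1553; S(2,+0) = 89.9000; S(2,+1) = 103.4096; S(2,+2) = 118.9494
  k=3: S(3,-3) = 59.0685; S(3,-2) = 67.9450; S(3,-1) = 78.1553; S(3,+0) = 89.9000; S(3,+1) = 103.4096; S(3,+2) = 118.9494; S(3,+3) = 136.8243
Terminal payoffs V(N, j) = max(K - S_T, 0):
  V(3,-3) = 36.051491; V(3,-2) = 27.175042; V(3,-1) = 16.964695; V(3,+0) = 5.220000; V(3,+1) = 0.000000; V(3,+2) = 0.000000; V(3,+3) = 0.000000
Backward induction: V(k, j) = exp(-r*dt) * [p_u * V(k+1, j+1) + p_m * V(k+1, j) + p_d * V(k+1, j-1)]
  V(2,-2) = exp(-r*dt) * [p_u*16.964695 + p_m*27.175042 + p_d*36.051491] = 26.795340
  V(2,-1) = exp(-r*dt) * [p_u*5.220000 + p_m*16.964695 + p_d*27.175042] = 16.584996
  V(2,+0) = exp(-r*dt) * [p_u*0.000000 + p_m*5.220000 + p_d*16.964695] = 6.238016
  V(2,+1) = exp(-r*dt) * [p_u*0.000000 + p_m*0.000000 + p_d*5.220000] = 0.852910
  V(2,+2) = exp(-r*dt) * [p_u*0.000000 + p_m*0.000000 + p_d*0.000000] = 0.000000
  V(1,-1) = exp(-r*dt) * [p_u*6.238016 + p_m*16.584996 + p_d*26.795340] = 16.442481
  V(1,+0) = exp(-r*dt) * [p_u*0.852910 + p_m*6.238016 + p_d*16.584996] = 6.995753
  V(1,+1) = exp(-r*dt) * [p_u*0.000000 + p_m*0.852910 + p_d*6.238016] = 1.585583
  V(0,+0) = exp(-r*dt) * [p_u*1.585583 + p_m*6.995753 + p_d*16.442481] = 7.599144

Answer: Price = V(0,0) = 7.5991


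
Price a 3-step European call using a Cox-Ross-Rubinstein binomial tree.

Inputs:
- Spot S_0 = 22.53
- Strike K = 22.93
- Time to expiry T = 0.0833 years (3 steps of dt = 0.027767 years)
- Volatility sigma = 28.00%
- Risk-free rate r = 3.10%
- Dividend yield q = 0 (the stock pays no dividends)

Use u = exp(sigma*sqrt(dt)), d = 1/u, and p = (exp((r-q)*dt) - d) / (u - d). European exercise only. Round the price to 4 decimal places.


dt = T/N = 0.027767
u = exp(sigma*sqrt(dt)) = 1.047763; d = 1/u = 0.954414
p = (exp((r-q)*dt) - d) / (u - d) = 0.497563
Discount per step: exp(-r*dt) = 0.999140
Stock lattice S(k, i) with i counting down-moves:
  k=0: S(0,0) = 22.5300
  k=1: S(1,0) = 23.6061; S(1,1) = 21.5030
  k=2: S(2,0) = 24.7336; S(2,1) = 22.5300; S(2,2) = 20.5227
  k=3: S(3,0) = 25.9149; S(3,1) = 23.6061; S(3,2) = 21.5030; S(3,3) = 19.5872
Terminal payoffs V(N, i) = max(S_T - K, 0):
  V(3,0) = 2.984943; V(3,1) = 0.676098; V(3,2) = 0.000000; V(3,3) = 0.000000
Backward induction: V(k, i) = exp(-r*dt) * [p * V(k+1, i) + (1-p) * V(k+1, i+1)].
  V(2,0) = exp(-r*dt) * [p*2.984943 + (1-p)*0.676098] = 1.823323
  V(2,1) = exp(-r*dt) * [p*0.676098 + (1-p)*0.000000] = 0.336112
  V(2,2) = exp(-r*dt) * [p*0.000000 + (1-p)*0.000000] = 0.000000
  V(1,0) = exp(-r*dt) * [p*1.823323 + (1-p)*0.336112] = 1.075167
  V(1,1) = exp(-r*dt) * [p*0.336112 + (1-p)*0.000000] = 0.167093
  V(0,0) = exp(-r*dt) * [p*1.075167 + (1-p)*0.167093] = 0.618384

Answer: Price = V(0,0) = 0.6184


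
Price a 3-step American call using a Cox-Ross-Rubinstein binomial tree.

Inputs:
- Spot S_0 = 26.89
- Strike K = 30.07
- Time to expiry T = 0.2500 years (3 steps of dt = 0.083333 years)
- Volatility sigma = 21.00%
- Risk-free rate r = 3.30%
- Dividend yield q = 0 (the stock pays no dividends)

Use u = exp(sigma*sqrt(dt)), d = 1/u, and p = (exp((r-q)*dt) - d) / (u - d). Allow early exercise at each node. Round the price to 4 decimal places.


dt = T/N = 0.083333
u = exp(sigma*sqrt(dt)) = 1.062497; d = 1/u = 0.941179
p = (exp((r-q)*dt) - d) / (u - d) = 0.507548
Discount per step: exp(-r*dt) = 0.997254
Stock lattice S(k, i) with i counting down-moves:
  k=0: S(0,0) = 26.8900
  k=1: S(1,0) = 28.5705; S(1,1) = 25.3083
  k=2: S(2,0) = 30.3561; S(2,1) = 26.8900; S(2,2) = 23.8197
  k=3: S(3,0) = 32.2533; S(3,1) = 28.5705; S(3,2) = 25.3083; S(3,3) = 22.4186
Terminal payoffs V(N, i) = max(S_T - K, 0):
  V(3,0) = 2.183282; V(3,1) = 0.000000; V(3,2) = 0.000000; V(3,3) = 0.000000
Backward induction: V(k, i) = exp(-r*dt) * [p * V(k+1, i) + (1-p) * V(k+1, i+1)]; then take max(V_cont, immediate exercise) for American.
  V(2,0) = exp(-r*dt) * [p*2.183282 + (1-p)*0.000000] = 1.105078; exercise = 0.286116; V(2,0) = max -> 1.105078
  V(2,1) = exp(-r*dt) * [p*0.000000 + (1-p)*0.000000] = 0.000000; exercise = 0.000000; V(2,1) = max -> 0.000000
  V(2,2) = exp(-r*dt) * [p*0.000000 + (1-p)*0.000000] = 0.000000; exercise = 0.000000; V(2,2) = max -> 0.000000
  V(1,0) = exp(-r*dt) * [p*1.105078 + (1-p)*0.000000] = 0.559340; exercise = 0.000000; V(1,0) = max -> 0.559340
  V(1,1) = exp(-r*dt) * [p*0.000000 + (1-p)*0.000000] = 0.000000; exercise = 0.000000; V(1,1) = max -> 0.000000
  V(0,0) = exp(-r*dt) * [p*0.559340 + (1-p)*0.000000] = 0.283112; exercise = 0.000000; V(0,0) = max -> 0.283112

Answer: Price = V(0,0) = 0.2831


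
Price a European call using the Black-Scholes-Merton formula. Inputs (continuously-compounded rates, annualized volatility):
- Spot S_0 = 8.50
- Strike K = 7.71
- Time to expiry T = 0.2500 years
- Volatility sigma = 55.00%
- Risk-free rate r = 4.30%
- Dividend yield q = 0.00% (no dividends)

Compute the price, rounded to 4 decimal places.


Answer: Price = 1.3851

Derivation:
d1 = (ln(S/K) + (r - q + 0.5*sigma^2) * T) / (sigma * sqrt(T)) = 0.53131082
d2 = d1 - sigma * sqrt(T) = 0.25631082
exp(-rT) = 0.98930757; exp(-qT) = 1.00000000
C = S_0 * exp(-qT) * N(d1) - K * exp(-rT) * N(d2)
N(d1) = 0.70239830; N(d2) = 0.60114458
C = 8.5000 * 1.00000000 * 0.70239830 - 7.7100 * 0.98930757 * 0.60114458 = 1.3851


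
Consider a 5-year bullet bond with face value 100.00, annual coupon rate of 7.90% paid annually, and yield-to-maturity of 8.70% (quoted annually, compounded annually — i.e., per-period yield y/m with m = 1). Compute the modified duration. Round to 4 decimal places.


Coupon per period c = face * coupon_rate / m = 7.900000
Periods per year m = 1; per-period yield y/m = 0.087000
Number of cashflows N = 5
Cashflows (t years, CF_t, discount factor 1/(1+y/m)^(m*t), PV):
  t = 1.0000: CF_t = 7.900000, DF = 0.919963, PV = 7.267709
  t = 2.0000: CF_t = 7.900000, DF = 0.846332, PV = 6.686025
  t = 3.0000: CF_t = 7.900000, DF = 0.778595, PV = 6.150897
  t = 4.0000: CF_t = 7.900000, DF = 0.716278, PV = 5.658599
  t = 5.0000: CF_t = 107.900000, DF = 0.658950, PV = 71.100675
Price P = sum_t PV_t = 96.863905
First compute Macaulay numerator sum_t t * PV_t:
  t * PV_t at t = 1.0000: 7.267709
  t * PV_t at t = 2.0000: 13.372050
  t * PV_t at t = 3.0000: 18.452691
  t * PV_t at t = 4.0000: 22.634396
  t * PV_t at t = 5.0000: 355.503375
Macaulay duration D = 417.230222 / 96.863905 = 4.307386
Modified duration = D / (1 + y/m) = 4.307386 / (1 + 0.087000) = 3.962637

Answer: Modified duration = 3.9626


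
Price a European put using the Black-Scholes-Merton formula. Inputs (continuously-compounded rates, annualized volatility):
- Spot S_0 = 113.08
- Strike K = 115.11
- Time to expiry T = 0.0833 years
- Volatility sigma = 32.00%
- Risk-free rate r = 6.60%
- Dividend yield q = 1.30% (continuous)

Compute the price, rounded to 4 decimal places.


Answer: Price = 4.9930

Derivation:
d1 = (ln(S/K) + (r - q + 0.5*sigma^2) * T) / (sigma * sqrt(T)) = -0.09866869
d2 = d1 - sigma * sqrt(T) = -0.19102626
exp(-rT) = 0.99451729; exp(-qT) = 0.99891769
P = K * exp(-rT) * N(-d2) - S_0 * exp(-qT) * N(-d1)
N(-d1) = 0.53929934; N(-d2) = 0.57574749
P = 115.1100 * 0.99451729 * 0.57574749 - 113.0800 * 0.99891769 * 0.53929934 = 4.9930


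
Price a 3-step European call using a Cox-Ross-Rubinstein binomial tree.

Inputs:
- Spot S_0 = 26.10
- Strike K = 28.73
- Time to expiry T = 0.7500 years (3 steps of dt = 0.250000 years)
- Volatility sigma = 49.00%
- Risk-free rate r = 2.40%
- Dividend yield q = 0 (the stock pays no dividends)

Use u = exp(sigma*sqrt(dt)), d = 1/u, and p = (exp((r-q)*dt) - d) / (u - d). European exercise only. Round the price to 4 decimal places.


dt = T/N = 0.250000
u = exp(sigma*sqrt(dt)) = 1.277621; d = 1/u = 0.782705
p = (exp((r-q)*dt) - d) / (u - d) = 0.451214
Discount per step: exp(-r*dt) = 0.994018
Stock lattice S(k, i) with i counting down-moves:
  k=0: S(0,0) = 26.1000
  k=1: S(1,0) = 33.3459; S(1,1) = 20.4286
  k=2: S(2,0) = 42.6035; S(2,1) = 26.1000; S(2,2) = 15.9895
  k=3: S(3,0) = 54.4311; S(3,1) = 33.3459; S(3,2) = 20.4286; S(3,3) = 12.5151
Terminal payoffs V(N, i) = max(S_T - K, 0):
  V(3,0) = 25.701080; V(3,1) = 4.615916; V(3,2) = 0.000000; V(3,3) = 0.000000
Backward induction: V(k, i) = exp(-r*dt) * [p * V(k+1, i) + (1-p) * V(k+1, i+1)].
  V(2,0) = exp(-r*dt) * [p*25.701080 + (1-p)*4.615916] = 14.045317
  V(2,1) = exp(-r*dt) * [p*4.615916 + (1-p)*0.000000] = 2.070308
  V(2,2) = exp(-r*dt) * [p*0.000000 + (1-p)*0.000000] = 0.000000
  V(1,0) = exp(-r*dt) * [p*14.045317 + (1-p)*2.070308] = 7.428895
  V(1,1) = exp(-r*dt) * [p*2.070308 + (1-p)*0.000000] = 0.928564
  V(0,0) = exp(-r*dt) * [p*7.428895 + (1-p)*0.928564] = 3.838506

Answer: Price = V(0,0) = 3.8385


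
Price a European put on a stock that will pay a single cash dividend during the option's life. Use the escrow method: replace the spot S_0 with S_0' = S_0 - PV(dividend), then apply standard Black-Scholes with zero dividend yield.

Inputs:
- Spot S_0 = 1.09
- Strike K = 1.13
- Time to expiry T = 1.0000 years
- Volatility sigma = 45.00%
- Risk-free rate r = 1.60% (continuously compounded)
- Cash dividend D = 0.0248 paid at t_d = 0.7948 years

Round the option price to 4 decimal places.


Answer: Price = 0.2180

Derivation:
PV(D) = D * exp(-r * t_d) = 0.0248 * 0.98736372 = 0.02448662
S_0' = S_0 - PV(D) = 1.0900 - 0.02448662 = 1.06551338
d1 = (ln(S_0'/K) + (r + sigma^2/2)*T) / (sigma*sqrt(T)) = 0.12997577
d2 = d1 - sigma*sqrt(T) = -0.32002423
exp(-rT) = 0.98412732
N(-d1) = 0.44829280; N(-d2) = 0.62552502
P = K * exp(-rT) * N(-d2) - S_0' * N(-d1) = 1.1300 * 0.98412732 * 0.62552502 - 1.06551338 * 0.44829280 = 0.2180


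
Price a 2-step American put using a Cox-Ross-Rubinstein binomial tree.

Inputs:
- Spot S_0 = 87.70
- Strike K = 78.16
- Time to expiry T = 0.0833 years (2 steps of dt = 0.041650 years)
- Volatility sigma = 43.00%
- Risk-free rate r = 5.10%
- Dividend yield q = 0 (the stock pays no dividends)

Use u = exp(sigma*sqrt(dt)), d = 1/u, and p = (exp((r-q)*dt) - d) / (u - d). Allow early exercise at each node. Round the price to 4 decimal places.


dt = T/N = 0.041650
u = exp(sigma*sqrt(dt)) = 1.091722; d = 1/u = 0.915985
p = (exp((r-q)*dt) - d) / (u - d) = 0.490175
Discount per step: exp(-r*dt) = 0.997878
Stock lattice S(k, i) with i counting down-moves:
  k=0: S(0,0) = 87.7000
  k=1: S(1,0) = 95.7440; S(1,1) = 80.3318
  k=2: S(2,0) = 104.5258; S(2,1) = 87.7000; S(2,2) = 73.5827
Terminal payoffs V(N, i) = max(K - S_T, 0):
  V(2,0) = 0.000000; V(2,1) = 0.000000; V(2,2) = 4.577278
Backward induction: V(k, i) = exp(-r*dt) * [p * V(k+1, i) + (1-p) * V(k+1, i+1)]; then take max(V_cont, immediate exercise) for American.
  V(1,0) = exp(-r*dt) * [p*0.000000 + (1-p)*0.000000] = 0.000000; exercise = 0.000000; V(1,0) = max -> 0.000000
  V(1,1) = exp(-r*dt) * [p*0.000000 + (1-p)*4.577278] = 2.328659; exercise = 0.000000; V(1,1) = max -> 2.328659
  V(0,0) = exp(-r*dt) * [p*0.000000 + (1-p)*2.328659] = 1.184689; exercise = 0.000000; V(0,0) = max -> 1.184689

Answer: Price = V(0,0) = 1.1847


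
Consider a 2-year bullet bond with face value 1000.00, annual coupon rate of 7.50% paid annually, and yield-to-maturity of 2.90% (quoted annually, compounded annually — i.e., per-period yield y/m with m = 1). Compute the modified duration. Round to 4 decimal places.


Coupon per period c = face * coupon_rate / m = 75.000000
Periods per year m = 1; per-period yield y/m = 0.029000
Number of cashflows N = 2
Cashflows (t years, CF_t, discount factor 1/(1+y/m)^(m*t), PV):
  t = 1.0000: CF_t = 75.000000, DF = 0.971817, PV = 72.886297
  t = 2.0000: CF_t = 1075.000000, DF = 0.944429, PV = 1015.261026
Price P = sum_t PV_t = 1088.147323
First compute Macaulay numerator sum_t t * PV_t:
  t * PV_t at t = 1.0000: 72.886297
  t * PV_t at t = 2.0000: 2030.522052
Macaulay duration D = 2103.408349 / 1088.147323 = 1.933018
Modified duration = D / (1 + y/m) = 1.933018 / (1 + 0.029000) = 1.878540

Answer: Modified duration = 1.8785


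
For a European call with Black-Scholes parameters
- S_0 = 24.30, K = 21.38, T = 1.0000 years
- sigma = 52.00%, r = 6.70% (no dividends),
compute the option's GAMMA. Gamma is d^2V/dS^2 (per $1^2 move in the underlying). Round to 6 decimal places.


d1 = 0.6350393168; d2 = 0.1150393168
phi(d1) = 0.3260919115; exp(-qT) = 1.0000000000; exp(-rT) = 0.9351952013
Gamma = exp(-qT) * phi(d1) / (S * sigma * sqrt(T)) = 1.0000000000 * 0.3260919115 / (24.3000 * 0.5200 * 1.0000000000) = 0.025807

Answer: Gamma = 0.025807


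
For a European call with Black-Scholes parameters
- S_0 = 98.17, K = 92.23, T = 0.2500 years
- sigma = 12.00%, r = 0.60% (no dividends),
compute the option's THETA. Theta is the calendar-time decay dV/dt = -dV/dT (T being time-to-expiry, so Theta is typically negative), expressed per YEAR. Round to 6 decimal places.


d1 = 1.0952535409; d2 = 1.0352535409
phi(d1) = 0.2189901138; exp(-qT) = 1.0000000000; exp(-rT) = 0.9985011244
Theta = -S*exp(-qT)*phi(d1)*sigma/(2*sqrt(T)) - r*K*exp(-rT)*N(d2) + q*S*exp(-qT)*N(d1)
N(d1) = 0.8632972124; N(d2) = 0.8497247398; sqrt(T) = 0.5000000000
Term 1 = -98.1700 * 1.0000000000 * 0.2189901138 * 0.1200 / (2 * 0.5000000000) = -2.5797911366
Term 2 = -0.0060 * 92.2300 * 0.9985011244 * 0.8497247398 = -0.4695158742
Term 3 = 0 (no dividend yield, q = 0)
Theta = -2.5797911366 + (-0.4695158742) + (0.0000000000) = -3.049307

Answer: Theta = -3.049307


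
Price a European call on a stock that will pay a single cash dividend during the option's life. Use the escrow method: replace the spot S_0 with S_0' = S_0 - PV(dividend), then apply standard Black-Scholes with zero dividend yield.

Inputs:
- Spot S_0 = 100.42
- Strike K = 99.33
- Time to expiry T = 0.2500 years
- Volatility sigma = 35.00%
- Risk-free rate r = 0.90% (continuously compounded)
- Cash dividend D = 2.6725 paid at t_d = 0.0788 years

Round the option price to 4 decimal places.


PV(D) = D * exp(-r * t_d) = 2.6725 * 0.99929105 = 2.67060533
S_0' = S_0 - PV(D) = 100.4200 - 2.67060533 = 97.74939467
d1 = (ln(S_0'/K) + (r + sigma^2/2)*T) / (sigma*sqrt(T)) = 0.00869638
d2 = d1 - sigma*sqrt(T) = -0.16630362
exp(-rT) = 0.99775253
N(d1) = 0.50346931; N(d2) = 0.43395901
C = S_0' * N(d1) - K * exp(-rT) * N(d2) = 97.74939467 * 0.50346931 - 99.3300 * 0.99775253 * 0.43395901 = 6.2055

Answer: Price = 6.2055


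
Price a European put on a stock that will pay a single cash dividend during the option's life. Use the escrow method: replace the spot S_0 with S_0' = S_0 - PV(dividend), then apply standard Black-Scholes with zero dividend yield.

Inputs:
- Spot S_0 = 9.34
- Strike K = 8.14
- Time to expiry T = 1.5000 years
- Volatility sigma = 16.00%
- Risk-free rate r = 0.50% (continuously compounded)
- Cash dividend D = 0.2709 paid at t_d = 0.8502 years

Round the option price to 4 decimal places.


Answer: Price = 0.2866

Derivation:
PV(D) = D * exp(-r * t_d) = 0.2709 * 0.99575802 = 0.26975085
S_0' = S_0 - PV(D) = 9.3400 - 0.26975085 = 9.07024915
d1 = (ln(S_0'/K) + (r + sigma^2/2)*T) / (sigma*sqrt(T)) = 0.68845743
d2 = d1 - sigma*sqrt(T) = 0.49249825
exp(-rT) = 0.99252805
N(-d1) = 0.24558238; N(-d2) = 0.31118358
P = K * exp(-rT) * N(-d2) - S_0' * N(-d1) = 8.1400 * 0.99252805 * 0.31118358 - 9.07024915 * 0.24558238 = 0.2866


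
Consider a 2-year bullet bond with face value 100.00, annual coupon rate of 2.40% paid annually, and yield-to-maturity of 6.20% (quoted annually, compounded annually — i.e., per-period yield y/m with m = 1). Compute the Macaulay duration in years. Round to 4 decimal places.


Coupon per period c = face * coupon_rate / m = 2.400000
Periods per year m = 1; per-period yield y/m = 0.062000
Number of cashflows N = 2
Cashflows (t years, CF_t, discount factor 1/(1+y/m)^(m*t), PV):
  t = 1.0000: CF_t = 2.400000, DF = 0.941620, PV = 2.259887
  t = 2.0000: CF_t = 102.400000, DF = 0.886647, PV = 90.792698
Price P = sum_t PV_t = 93.052585
Macaulay numerator sum_t t * PV_t:
  t * PV_t at t = 1.0000: 2.259887
  t * PV_t at t = 2.0000: 181.585397
Macaulay duration D = (sum_t t * PV_t) / P = 183.845284 / 93.052585 = 1.975714

Answer: Macaulay duration = 1.9757 years


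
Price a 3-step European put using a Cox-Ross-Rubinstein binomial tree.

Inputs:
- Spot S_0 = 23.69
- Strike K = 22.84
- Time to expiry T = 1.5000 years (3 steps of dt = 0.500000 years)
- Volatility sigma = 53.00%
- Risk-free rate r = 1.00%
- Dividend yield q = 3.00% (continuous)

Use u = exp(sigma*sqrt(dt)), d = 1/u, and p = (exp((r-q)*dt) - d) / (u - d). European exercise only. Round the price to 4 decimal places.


dt = T/N = 0.500000
u = exp(sigma*sqrt(dt)) = 1.454652; d = 1/u = 0.687450
p = (exp((r-q)*dt) - d) / (u - d) = 0.394420
Discount per step: exp(-r*dt) = 0.995012
Stock lattice S(k, i) with i counting down-moves:
  k=0: S(0,0) = 23.6900
  k=1: S(1,0) = 34.4607; S(1,1) = 16.2857
  k=2: S(2,0) = 50.1283; S(2,1) = 23.6900; S(2,2) = 11.1956
  k=3: S(3,0) = 72.9193; S(3,1) = 34.4607; S(3,2) = 16.2857; S(3,3) = 7.6964
Terminal payoffs V(N, i) = max(K - S_T, 0):
  V(3,0) = 0.000000; V(3,1) = 0.000000; V(3,2) = 6.554316; V(3,3) = 15.143596
Backward induction: V(k, i) = exp(-r*dt) * [p * V(k+1, i) + (1-p) * V(k+1, i+1)].
  V(2,0) = exp(-r*dt) * [p*0.000000 + (1-p)*0.000000] = 0.000000
  V(2,1) = exp(-r*dt) * [p*0.000000 + (1-p)*6.554316] = 3.949364
  V(2,2) = exp(-r*dt) * [p*6.554316 + (1-p)*15.143596] = 11.697177
  V(1,0) = exp(-r*dt) * [p*0.000000 + (1-p)*3.949364] = 2.379726
  V(1,1) = exp(-r*dt) * [p*3.949364 + (1-p)*11.697177] = 8.598184
  V(0,0) = exp(-r*dt) * [p*2.379726 + (1-p)*8.598184] = 6.114847

Answer: Price = V(0,0) = 6.1148


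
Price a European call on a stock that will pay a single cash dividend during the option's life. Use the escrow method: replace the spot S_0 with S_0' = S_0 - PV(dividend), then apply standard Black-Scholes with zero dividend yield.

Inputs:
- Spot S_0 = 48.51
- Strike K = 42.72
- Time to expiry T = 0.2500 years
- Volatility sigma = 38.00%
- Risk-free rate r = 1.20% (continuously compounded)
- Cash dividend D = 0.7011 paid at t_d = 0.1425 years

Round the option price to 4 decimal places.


PV(D) = D * exp(-r * t_d) = 0.7011 * 0.99829146 = 0.69990214
S_0' = S_0 - PV(D) = 48.5100 - 0.69990214 = 47.81009786
d1 = (ln(S_0'/K) + (r + sigma^2/2)*T) / (sigma*sqrt(T)) = 0.70326145
d2 = d1 - sigma*sqrt(T) = 0.51326145
exp(-rT) = 0.99700450
N(d1) = 0.75905358; N(d2) = 0.69611578
C = S_0' * N(d1) - K * exp(-rT) * N(d2) = 47.81009786 * 0.75905358 - 42.7200 * 0.99700450 * 0.69611578 = 6.6414

Answer: Price = 6.6414


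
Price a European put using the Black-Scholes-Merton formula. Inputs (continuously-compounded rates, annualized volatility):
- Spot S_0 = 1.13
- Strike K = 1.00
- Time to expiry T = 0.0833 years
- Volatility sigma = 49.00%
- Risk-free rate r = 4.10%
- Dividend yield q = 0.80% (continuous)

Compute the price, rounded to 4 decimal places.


d1 = (ln(S/K) + (r - q + 0.5*sigma^2) * T) / (sigma * sqrt(T)) = 0.95435080
d2 = d1 - sigma * sqrt(T) = 0.81292828
exp(-rT) = 0.99659053; exp(-qT) = 0.99933382
P = K * exp(-rT) * N(-d2) - S_0 * exp(-qT) * N(-d1)
N(-d1) = 0.16995305; N(-d2) = 0.20812959
P = 1.0000 * 0.99659053 * 0.20812959 - 1.1300 * 0.99933382 * 0.16995305 = 0.0155

Answer: Price = 0.0155


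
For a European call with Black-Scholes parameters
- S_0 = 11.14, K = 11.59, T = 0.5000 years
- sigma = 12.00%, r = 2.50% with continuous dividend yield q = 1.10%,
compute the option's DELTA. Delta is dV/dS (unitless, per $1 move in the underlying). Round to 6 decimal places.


Answer: Delta = 0.364252

Derivation:
d1 = -0.3417732609; d2 = -0.4266260747
phi(d1) = 0.3763096211; exp(-qT) = 0.9945150973; exp(-rT) = 0.9875778005
N(d1) = 0.3662607669
Delta = exp(-qT) * N(d1) = 0.9945150973 * 0.3662607669 = 0.364252


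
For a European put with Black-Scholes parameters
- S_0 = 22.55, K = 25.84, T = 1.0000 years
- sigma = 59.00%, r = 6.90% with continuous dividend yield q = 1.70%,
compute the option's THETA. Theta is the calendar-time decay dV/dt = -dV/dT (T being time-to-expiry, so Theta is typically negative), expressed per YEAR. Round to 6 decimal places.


d1 = 0.1523074357; d2 = -0.4376925643
phi(d1) = 0.3943417694; exp(-qT) = 0.9831436846; exp(-rT) = 0.9333266801
Theta = -S*exp(-qT)*phi(d1)*sigma/(2*sqrt(T)) + r*K*exp(-rT)*N(-d2) - q*S*exp(-qT)*N(-d1)
N(-d1) = 0.4394722303; N(-d2) = 0.6691954198; sqrt(T) = 1.0000000000
Term 1 = -22.5500 * 0.9831436846 * 0.3943417694 * 0.5900 / (2 * 1.0000000000) = -2.5790415370
Term 2 = 0.0690 * 25.8400 * 0.9333266801 * 0.6691954198 = 1.1135974830
Term 3 = -0.0170 * 22.5500 * 0.9831436846 * 0.4394722303 = -0.1656318677
Theta = -2.5790415370 + (1.1135974830) + (-0.1656318677) = -1.631076

Answer: Theta = -1.631076


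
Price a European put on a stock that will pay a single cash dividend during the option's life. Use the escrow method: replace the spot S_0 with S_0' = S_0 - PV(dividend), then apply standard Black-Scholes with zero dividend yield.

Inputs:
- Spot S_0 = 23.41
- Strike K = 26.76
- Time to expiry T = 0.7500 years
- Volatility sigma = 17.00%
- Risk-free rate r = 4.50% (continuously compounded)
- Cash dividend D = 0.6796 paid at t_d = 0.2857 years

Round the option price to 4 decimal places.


PV(D) = D * exp(-r * t_d) = 0.6796 * 0.98722579 = 0.67091865
S_0' = S_0 - PV(D) = 23.4100 - 0.67091865 = 22.73908135
d1 = (ln(S_0'/K) + (r + sigma^2/2)*T) / (sigma*sqrt(T)) = -0.80309861
d2 = d1 - sigma*sqrt(T) = -0.95032293
exp(-rT) = 0.96681318
N(-d1) = 0.78904113; N(-d2) = 0.82902590
P = K * exp(-rT) * N(-d2) - S_0' * N(-d1) = 26.7600 * 0.96681318 * 0.82902590 - 22.73908135 * 0.78904113 = 3.5064

Answer: Price = 3.5064


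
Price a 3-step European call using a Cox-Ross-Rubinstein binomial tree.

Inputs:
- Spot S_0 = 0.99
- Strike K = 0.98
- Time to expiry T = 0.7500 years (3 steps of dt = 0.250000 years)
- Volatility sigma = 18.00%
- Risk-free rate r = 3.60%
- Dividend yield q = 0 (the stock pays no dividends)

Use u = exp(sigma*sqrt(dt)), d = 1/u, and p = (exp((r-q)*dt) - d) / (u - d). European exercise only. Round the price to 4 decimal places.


dt = T/N = 0.250000
u = exp(sigma*sqrt(dt)) = 1.094174; d = 1/u = 0.913931
p = (exp((r-q)*dt) - d) / (u - d) = 0.527673
Discount per step: exp(-r*dt) = 0.991040
Stock lattice S(k, i) with i counting down-moves:
  k=0: S(0,0) = 0.9900
  k=1: S(1,0) = 1.0832; S(1,1) = 0.9048
  k=2: S(2,0) = 1.1852; S(2,1) = 0.9900; S(2,2) = 0.8269
  k=3: S(3,0) = 1.2969; S(3,1) = 1.0832; S(3,2) = 0.9048; S(3,3) = 0.7557
Terminal payoffs V(N, i) = max(S_T - K, 0):
  V(3,0) = 0.316865; V(3,1) = 0.103233; V(3,2) = 0.000000; V(3,3) = 0.000000
Backward induction: V(k, i) = exp(-r*dt) * [p * V(k+1, i) + (1-p) * V(k+1, i+1)].
  V(2,0) = exp(-r*dt) * [p*0.316865 + (1-p)*0.103233] = 0.214026
  V(2,1) = exp(-r*dt) * [p*0.103233 + (1-p)*0.000000] = 0.053985
  V(2,2) = exp(-r*dt) * [p*0.000000 + (1-p)*0.000000] = 0.000000
  V(1,0) = exp(-r*dt) * [p*0.214026 + (1-p)*0.053985] = 0.137194
  V(1,1) = exp(-r*dt) * [p*0.053985 + (1-p)*0.000000] = 0.028231
  V(0,0) = exp(-r*dt) * [p*0.137194 + (1-p)*0.028231] = 0.084960

Answer: Price = V(0,0) = 0.0850


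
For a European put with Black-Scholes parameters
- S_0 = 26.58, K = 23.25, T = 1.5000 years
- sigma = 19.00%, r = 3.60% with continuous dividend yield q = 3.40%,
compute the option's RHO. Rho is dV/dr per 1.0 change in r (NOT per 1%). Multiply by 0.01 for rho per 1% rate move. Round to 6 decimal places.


Answer: Rho = -10.525418

Derivation:
d1 = 0.7044600196; d2 = 0.4717584940
phi(d1) = 0.3112774965; exp(-qT) = 0.9502786705; exp(-rT) = 0.9474321065
N(-d2) = 0.3185495900
Rho = -K*T*exp(-rT)*N(-d2) = -23.2500 * 1.5000 * 0.9474321065 * 0.3185495900 = -10.525418


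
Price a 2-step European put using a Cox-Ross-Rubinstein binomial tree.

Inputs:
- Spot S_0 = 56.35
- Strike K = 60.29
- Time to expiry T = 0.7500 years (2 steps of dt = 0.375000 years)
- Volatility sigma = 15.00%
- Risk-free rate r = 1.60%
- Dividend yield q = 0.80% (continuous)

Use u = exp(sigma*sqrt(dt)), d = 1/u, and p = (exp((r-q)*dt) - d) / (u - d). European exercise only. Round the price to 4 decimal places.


dt = T/N = 0.375000
u = exp(sigma*sqrt(dt)) = 1.096207; d = 1/u = 0.912237
p = (exp((r-q)*dt) - d) / (u - d) = 0.493384
Discount per step: exp(-r*dt) = 0.994018
Stock lattice S(k, i) with i counting down-moves:
  k=0: S(0,0) = 56.3500
  k=1: S(1,0) = 61.7713; S(1,1) = 51.4045
  k=2: S(2,0) = 67.7141; S(2,1) = 56.3500; S(2,2) = 46.8931
Terminal payoffs V(N, i) = max(K - S_T, 0):
  V(2,0) = 0.000000; V(2,1) = 3.940000; V(2,2) = 13.396902
Backward induction: V(k, i) = exp(-r*dt) * [p * V(k+1, i) + (1-p) * V(k+1, i+1)].
  V(1,0) = exp(-r*dt) * [p*0.000000 + (1-p)*3.940000] = 1.984128
  V(1,1) = exp(-r*dt) * [p*3.940000 + (1-p)*13.396902] = 8.678792
  V(0,0) = exp(-r*dt) * [p*1.984128 + (1-p)*8.678792] = 5.343596

Answer: Price = V(0,0) = 5.3436


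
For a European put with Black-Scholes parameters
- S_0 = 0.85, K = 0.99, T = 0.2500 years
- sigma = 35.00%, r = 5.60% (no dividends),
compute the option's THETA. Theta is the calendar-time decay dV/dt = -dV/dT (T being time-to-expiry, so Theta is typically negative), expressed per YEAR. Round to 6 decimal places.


Answer: Theta = -0.048357

Derivation:
d1 = -0.7037491065; d2 = -0.8787491065
phi(d1) = 0.3114333477; exp(-qT) = 1.0000000000; exp(-rT) = 0.9860975443
Theta = -S*exp(-qT)*phi(d1)*sigma/(2*sqrt(T)) + r*K*exp(-rT)*N(-d2) - q*S*exp(-qT)*N(-d1)
N(-d1) = 0.7592054835; N(-d2) = 0.8102313368; sqrt(T) = 0.5000000000
Term 1 = -0.8500 * 1.0000000000 * 0.3114333477 * 0.3500 / (2 * 0.5000000000) = -0.0926514209
Term 2 = 0.0560 * 0.9900 * 0.9860975443 * 0.8102313368 = 0.0442947378
Term 3 = 0 (no dividend yield, q = 0)
Theta = -0.0926514209 + (0.0442947378) + (0.0000000000) = -0.048357


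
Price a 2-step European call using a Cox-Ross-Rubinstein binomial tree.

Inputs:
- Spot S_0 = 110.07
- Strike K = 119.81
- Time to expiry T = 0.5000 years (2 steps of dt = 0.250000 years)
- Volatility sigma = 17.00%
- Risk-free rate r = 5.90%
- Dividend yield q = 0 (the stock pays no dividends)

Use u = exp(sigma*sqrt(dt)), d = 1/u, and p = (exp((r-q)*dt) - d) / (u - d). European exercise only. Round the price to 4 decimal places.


Answer: Price = V(0,0) = 3.3154

Derivation:
dt = T/N = 0.250000
u = exp(sigma*sqrt(dt)) = 1.088717; d = 1/u = 0.918512
p = (exp((r-q)*dt) - d) / (u - d) = 0.566065
Discount per step: exp(-r*dt) = 0.985358
Stock lattice S(k, i) with i counting down-moves:
  k=0: S(0,0) = 110.0700
  k=1: S(1,0) = 119.8351; S(1,1) = 101.1006
  k=2: S(2,0) = 130.4665; S(2,1) = 110.0700; S(2,2) = 92.8622
Terminal payoffs V(N, i) = max(S_T - K, 0):
  V(2,0) = 10.656505; V(2,1) = 0.000000; V(2,2) = 0.000000
Backward induction: V(k, i) = exp(-r*dt) * [p * V(k+1, i) + (1-p) * V(k+1, i+1)].
  V(1,0) = exp(-r*dt) * [p*10.656505 + (1-p)*0.000000] = 5.943955
  V(1,1) = exp(-r*dt) * [p*0.000000 + (1-p)*0.000000] = 0.000000
  V(0,0) = exp(-r*dt) * [p*5.943955 + (1-p)*0.000000] = 3.315403
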